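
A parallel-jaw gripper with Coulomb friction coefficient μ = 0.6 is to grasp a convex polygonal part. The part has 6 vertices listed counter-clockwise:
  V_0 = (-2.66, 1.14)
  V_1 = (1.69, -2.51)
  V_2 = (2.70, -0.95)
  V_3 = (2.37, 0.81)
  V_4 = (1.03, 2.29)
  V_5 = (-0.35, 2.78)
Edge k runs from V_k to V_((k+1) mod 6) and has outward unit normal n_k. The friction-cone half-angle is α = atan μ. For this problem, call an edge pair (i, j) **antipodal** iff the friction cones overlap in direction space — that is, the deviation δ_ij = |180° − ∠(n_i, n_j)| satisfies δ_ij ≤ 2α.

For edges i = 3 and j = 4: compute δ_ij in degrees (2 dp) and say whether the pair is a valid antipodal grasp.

α = atan 0.6 = 30.96°;  2α = 61.93°
edge 3: e_3 = (-1.34, +1.48);  n_3 = (+0.7413, +0.6712)
edge 4: e_4 = (-1.38, +0.49);  n_4 = (+0.3346, +0.9424)
∠(n_3, n_4) = 28.29°
δ = |180° − 28.29°| = 151.71°
151.71° > 2α = 61.93°  →  invalid

δ = 151.71°, invalid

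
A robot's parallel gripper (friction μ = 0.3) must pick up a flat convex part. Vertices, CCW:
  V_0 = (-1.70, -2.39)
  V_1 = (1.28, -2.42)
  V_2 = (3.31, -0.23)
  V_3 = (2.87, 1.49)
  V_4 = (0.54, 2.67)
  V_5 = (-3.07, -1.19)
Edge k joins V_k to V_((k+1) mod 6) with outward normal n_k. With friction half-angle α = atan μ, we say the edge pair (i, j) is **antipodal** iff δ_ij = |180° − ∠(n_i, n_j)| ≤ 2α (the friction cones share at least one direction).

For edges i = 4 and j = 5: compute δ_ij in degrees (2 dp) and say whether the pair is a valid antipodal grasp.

δ = 88.13°, invalid

α = atan 0.3 = 16.70°;  2α = 33.40°
edge 4: e_4 = (-3.61, -3.86);  n_4 = (-0.7304, +0.6831)
edge 5: e_5 = (+1.37, -1.20);  n_5 = (-0.6589, -0.7522)
∠(n_4, n_5) = 91.87°
δ = |180° − 91.87°| = 88.13°
88.13° > 2α = 33.40°  →  invalid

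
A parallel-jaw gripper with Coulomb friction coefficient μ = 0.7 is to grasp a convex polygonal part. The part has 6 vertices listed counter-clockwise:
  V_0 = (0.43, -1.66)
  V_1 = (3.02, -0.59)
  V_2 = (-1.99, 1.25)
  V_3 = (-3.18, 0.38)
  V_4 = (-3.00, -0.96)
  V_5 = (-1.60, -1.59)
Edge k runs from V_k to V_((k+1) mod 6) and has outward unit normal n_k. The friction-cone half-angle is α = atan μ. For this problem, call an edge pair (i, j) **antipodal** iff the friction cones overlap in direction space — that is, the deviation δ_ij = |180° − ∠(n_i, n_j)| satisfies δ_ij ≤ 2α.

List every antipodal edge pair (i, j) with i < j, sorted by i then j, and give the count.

α = atan 0.7 = 34.99°;  2α = 69.98°
n_0 = (+0.3818, -0.9242)
n_1 = (+0.3448, +0.9387)
n_2 = (-0.5902, +0.8073)
n_3 = (-0.9911, -0.1331)
n_4 = (-0.4104, -0.9119)
n_5 = (-0.0345, -0.9994)
  (0,1): δ = 42.61°  ✓
  (0,2): δ = 13.72°  ✓
  (0,3): δ = 75.20°  ·
  (0,4): δ = 133.33°  ·
  (0,5): δ = 155.58°  ·
  (1,2): δ = 123.66°  ·
  (1,3): δ = 62.18°  ✓
  (1,4): δ = 4.06°  ✓
  (1,5): δ = 18.19°  ✓
  (2,3): δ = 118.52°  ·
  (2,4): δ = 60.40°  ✓
  (2,5): δ = 38.15°  ✓
  (3,4): δ = 121.88°  ·
  (3,5): δ = 99.63°  ·
  (4,5): δ = 157.75°  ·
antipodal pairs: 7

count = 7; pairs: (0,1), (0,2), (1,3), (1,4), (1,5), (2,4), (2,5)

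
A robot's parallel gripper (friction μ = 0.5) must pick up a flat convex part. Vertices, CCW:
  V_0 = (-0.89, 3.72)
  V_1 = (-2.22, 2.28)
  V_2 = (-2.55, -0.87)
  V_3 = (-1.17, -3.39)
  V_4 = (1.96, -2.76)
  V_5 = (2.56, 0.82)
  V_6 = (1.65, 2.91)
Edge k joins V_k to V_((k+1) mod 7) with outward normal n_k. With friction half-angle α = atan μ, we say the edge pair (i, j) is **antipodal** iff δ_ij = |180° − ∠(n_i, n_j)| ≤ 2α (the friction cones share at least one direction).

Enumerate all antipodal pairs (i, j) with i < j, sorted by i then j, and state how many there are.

count = 8; pairs: (0,3), (0,4), (1,4), (1,5), (2,4), (2,5), (2,6), (3,6)

α = atan 0.5 = 26.57°;  2α = 53.13°
n_0 = (-0.7346, +0.6785)
n_1 = (-0.9946, +0.1042)
n_2 = (-0.8771, -0.4803)
n_3 = (+0.1973, -0.9803)
n_4 = (+0.9862, -0.1653)
n_5 = (+0.9169, +0.3992)
n_6 = (+0.3038, +0.9527)
  (0,1): δ = 143.25°  ·
  (0,2): δ = 108.57°  ·
  (0,3): δ = 35.89°  ✓
  (0,4): δ = 33.21°  ✓
  (0,5): δ = 66.25°  ·
  (0,6): δ = 115.04°  ·
  (1,2): δ = 145.31°  ·
  (1,3): δ = 72.64°  ·
  (1,4): δ = 3.53°  ✓
  (1,5): δ = 29.51°  ✓
  (1,6): δ = 78.29°  ·
  (2,3): δ = 107.33°  ·
  (2,4): δ = 38.22°  ✓
  (2,5): δ = 5.18°  ✓
  (2,6): δ = 43.61°  ✓
  (3,4): δ = 110.89°  ·
  (3,5): δ = 77.85°  ·
  (3,6): δ = 29.07°  ✓
  (4,5): δ = 146.96°  ·
  (4,6): δ = 98.17°  ·
  (5,6): δ = 131.22°  ·
antipodal pairs: 8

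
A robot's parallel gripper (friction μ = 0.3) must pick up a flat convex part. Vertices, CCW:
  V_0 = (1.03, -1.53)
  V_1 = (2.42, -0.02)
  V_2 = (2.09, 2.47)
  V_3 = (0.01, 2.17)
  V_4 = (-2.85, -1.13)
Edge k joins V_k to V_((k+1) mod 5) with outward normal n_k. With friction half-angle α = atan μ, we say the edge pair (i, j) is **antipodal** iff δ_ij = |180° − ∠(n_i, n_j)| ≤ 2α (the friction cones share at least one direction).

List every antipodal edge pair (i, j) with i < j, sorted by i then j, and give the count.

α = atan 0.3 = 16.70°;  2α = 33.40°
n_0 = (+0.7357, -0.6773)
n_1 = (+0.9913, +0.1314)
n_2 = (-0.1428, +0.9898)
n_3 = (-0.7557, +0.6549)
n_4 = (-0.1025, -0.9947)
  (0,1): δ = 129.82°  ·
  (0,2): δ = 39.16°  ·
  (0,3): δ = 1.72°  ✓
  (0,4): δ = 126.74°  ·
  (1,2): δ = 89.34°  ·
  (1,3): δ = 48.46°  ·
  (1,4): δ = 76.56°  ·
  (2,3): δ = 139.12°  ·
  (2,4): δ = 14.09°  ✓
  (3,4): δ = 54.97°  ·
antipodal pairs: 2

count = 2; pairs: (0,3), (2,4)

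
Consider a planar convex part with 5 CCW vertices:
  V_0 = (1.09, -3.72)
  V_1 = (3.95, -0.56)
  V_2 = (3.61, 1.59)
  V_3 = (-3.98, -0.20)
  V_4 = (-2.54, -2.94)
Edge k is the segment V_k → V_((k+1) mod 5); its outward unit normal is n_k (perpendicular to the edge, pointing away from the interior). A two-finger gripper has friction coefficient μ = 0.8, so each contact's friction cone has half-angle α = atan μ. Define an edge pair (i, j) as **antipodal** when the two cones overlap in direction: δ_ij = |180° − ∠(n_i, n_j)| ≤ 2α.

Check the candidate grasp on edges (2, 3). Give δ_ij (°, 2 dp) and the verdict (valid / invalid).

α = atan 0.8 = 38.66°;  2α = 77.32°
edge 2: e_2 = (-7.59, -1.79);  n_2 = (-0.2295, +0.9733)
edge 3: e_3 = (+1.44, -2.74);  n_3 = (-0.8852, -0.4652)
∠(n_2, n_3) = 104.45°
δ = |180° − 104.45°| = 75.55°
75.55° ≤ 2α = 77.32°  →  valid

δ = 75.55°, valid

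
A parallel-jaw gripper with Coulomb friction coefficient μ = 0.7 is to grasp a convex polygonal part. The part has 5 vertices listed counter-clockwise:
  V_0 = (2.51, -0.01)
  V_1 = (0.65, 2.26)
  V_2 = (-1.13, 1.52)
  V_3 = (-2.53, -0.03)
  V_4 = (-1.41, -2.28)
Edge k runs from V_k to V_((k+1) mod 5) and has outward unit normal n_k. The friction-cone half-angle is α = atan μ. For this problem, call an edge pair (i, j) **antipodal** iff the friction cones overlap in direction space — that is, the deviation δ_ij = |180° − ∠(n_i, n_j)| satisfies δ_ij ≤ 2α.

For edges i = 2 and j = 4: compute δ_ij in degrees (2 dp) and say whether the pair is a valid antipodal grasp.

δ = 17.84°, valid

α = atan 0.7 = 34.99°;  2α = 69.98°
edge 2: e_2 = (-1.40, -1.55);  n_2 = (-0.7421, +0.6703)
edge 4: e_4 = (+3.92, +2.27);  n_4 = (+0.5011, -0.8654)
∠(n_2, n_4) = 162.16°
δ = |180° − 162.16°| = 17.84°
17.84° ≤ 2α = 69.98°  →  valid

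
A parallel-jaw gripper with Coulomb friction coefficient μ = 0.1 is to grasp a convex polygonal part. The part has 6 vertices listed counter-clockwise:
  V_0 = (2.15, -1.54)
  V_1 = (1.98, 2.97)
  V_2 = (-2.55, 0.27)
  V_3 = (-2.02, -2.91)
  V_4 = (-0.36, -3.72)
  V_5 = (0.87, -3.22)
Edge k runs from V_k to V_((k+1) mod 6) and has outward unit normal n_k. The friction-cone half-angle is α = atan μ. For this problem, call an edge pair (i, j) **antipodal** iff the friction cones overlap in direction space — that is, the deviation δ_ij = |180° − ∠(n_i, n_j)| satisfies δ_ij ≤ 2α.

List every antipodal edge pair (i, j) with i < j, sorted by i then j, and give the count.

α = atan 0.1 = 5.71°;  2α = 11.42°
n_0 = (+0.9993, +0.0377)
n_1 = (-0.5120, +0.8590)
n_2 = (-0.9864, -0.1644)
n_3 = (-0.4385, -0.8987)
n_4 = (+0.3766, -0.9264)
n_5 = (+0.7954, -0.6060)
  (0,1): δ = 61.36°  ·
  (0,2): δ = 7.30°  ✓
  (0,3): δ = 61.83°  ·
  (0,4): δ = 109.96°  ·
  (0,5): δ = 140.54°  ·
  (1,2): δ = 111.33°  ·
  (1,3): δ = 56.81°  ·
  (1,4): δ = 8.67°  ✓
  (1,5): δ = 21.90°  ·
  (2,3): δ = 125.47°  ·
  (2,4): δ = 77.34°  ·
  (2,5): δ = 46.77°  ·
  (3,4): δ = 131.87°  ·
  (3,5): δ = 101.29°  ·
  (4,5): δ = 149.43°  ·
antipodal pairs: 2

count = 2; pairs: (0,2), (1,4)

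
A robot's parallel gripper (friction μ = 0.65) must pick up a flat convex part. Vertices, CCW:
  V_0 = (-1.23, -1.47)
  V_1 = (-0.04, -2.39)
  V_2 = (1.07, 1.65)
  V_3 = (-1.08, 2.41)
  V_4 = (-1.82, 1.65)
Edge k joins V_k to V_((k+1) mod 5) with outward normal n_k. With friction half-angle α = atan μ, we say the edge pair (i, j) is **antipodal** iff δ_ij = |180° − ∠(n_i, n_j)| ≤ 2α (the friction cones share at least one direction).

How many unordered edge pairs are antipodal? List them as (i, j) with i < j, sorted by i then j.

count = 4; pairs: (0,2), (1,3), (1,4), (2,4)

α = atan 0.65 = 33.02°;  2α = 66.05°
n_0 = (-0.6116, -0.7911)
n_1 = (+0.9643, -0.2649)
n_2 = (+0.3333, +0.9428)
n_3 = (-0.7165, +0.6976)
n_4 = (-0.9826, -0.1858)
  (0,1): δ = 67.66°  ·
  (0,2): δ = 18.24°  ✓
  (0,3): δ = 83.47°  ·
  (0,4): δ = 138.42°  ·
  (1,2): δ = 94.10°  ·
  (1,3): δ = 28.87°  ✓
  (1,4): δ = 26.07°  ✓
  (2,3): δ = 114.77°  ·
  (2,4): δ = 59.82°  ✓
  (3,4): δ = 125.06°  ·
antipodal pairs: 4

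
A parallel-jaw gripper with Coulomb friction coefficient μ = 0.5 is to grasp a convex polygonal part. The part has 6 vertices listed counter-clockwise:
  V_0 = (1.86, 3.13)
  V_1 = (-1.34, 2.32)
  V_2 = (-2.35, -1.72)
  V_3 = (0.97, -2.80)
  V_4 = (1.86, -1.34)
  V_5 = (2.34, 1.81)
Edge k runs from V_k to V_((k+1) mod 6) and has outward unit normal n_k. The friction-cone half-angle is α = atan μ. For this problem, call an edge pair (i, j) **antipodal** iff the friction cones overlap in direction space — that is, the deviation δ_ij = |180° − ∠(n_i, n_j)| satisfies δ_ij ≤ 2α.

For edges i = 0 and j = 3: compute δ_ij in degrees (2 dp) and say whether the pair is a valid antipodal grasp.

δ = 44.43°, valid

α = atan 0.5 = 26.57°;  2α = 53.13°
edge 0: e_0 = (-3.20, -0.81);  n_0 = (-0.2454, +0.9694)
edge 3: e_3 = (+0.89, +1.46);  n_3 = (+0.8539, -0.5205)
∠(n_0, n_3) = 135.57°
δ = |180° − 135.57°| = 44.43°
44.43° ≤ 2α = 53.13°  →  valid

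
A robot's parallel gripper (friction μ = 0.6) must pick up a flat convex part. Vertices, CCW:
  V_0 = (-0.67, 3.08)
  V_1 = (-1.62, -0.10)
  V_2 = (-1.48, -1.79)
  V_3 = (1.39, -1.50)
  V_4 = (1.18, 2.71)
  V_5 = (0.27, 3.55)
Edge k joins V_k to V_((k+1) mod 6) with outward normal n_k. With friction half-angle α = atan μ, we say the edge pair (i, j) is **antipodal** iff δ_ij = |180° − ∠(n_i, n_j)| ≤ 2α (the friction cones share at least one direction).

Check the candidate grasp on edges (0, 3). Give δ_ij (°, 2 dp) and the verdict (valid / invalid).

δ = 19.49°, valid

α = atan 0.6 = 30.96°;  2α = 61.93°
edge 0: e_0 = (-0.95, -3.18);  n_0 = (-0.9582, +0.2862)
edge 3: e_3 = (-0.21, +4.21);  n_3 = (+0.9988, +0.0498)
∠(n_0, n_3) = 160.51°
δ = |180° − 160.51°| = 19.49°
19.49° ≤ 2α = 61.93°  →  valid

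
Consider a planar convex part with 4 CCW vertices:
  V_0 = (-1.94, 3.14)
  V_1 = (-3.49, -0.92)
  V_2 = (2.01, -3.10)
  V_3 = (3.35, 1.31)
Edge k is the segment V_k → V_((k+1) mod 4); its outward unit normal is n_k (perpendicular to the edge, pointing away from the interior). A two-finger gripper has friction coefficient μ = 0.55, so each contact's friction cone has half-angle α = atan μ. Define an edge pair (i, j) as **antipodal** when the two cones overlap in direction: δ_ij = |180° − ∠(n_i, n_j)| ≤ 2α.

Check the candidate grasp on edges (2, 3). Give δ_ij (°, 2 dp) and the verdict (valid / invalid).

δ = 92.18°, invalid

α = atan 0.55 = 28.81°;  2α = 57.62°
edge 2: e_2 = (+1.34, +4.41);  n_2 = (+0.9568, -0.2907)
edge 3: e_3 = (-5.29, +1.83);  n_3 = (+0.3269, +0.9450)
∠(n_2, n_3) = 87.82°
δ = |180° − 87.82°| = 92.18°
92.18° > 2α = 57.62°  →  invalid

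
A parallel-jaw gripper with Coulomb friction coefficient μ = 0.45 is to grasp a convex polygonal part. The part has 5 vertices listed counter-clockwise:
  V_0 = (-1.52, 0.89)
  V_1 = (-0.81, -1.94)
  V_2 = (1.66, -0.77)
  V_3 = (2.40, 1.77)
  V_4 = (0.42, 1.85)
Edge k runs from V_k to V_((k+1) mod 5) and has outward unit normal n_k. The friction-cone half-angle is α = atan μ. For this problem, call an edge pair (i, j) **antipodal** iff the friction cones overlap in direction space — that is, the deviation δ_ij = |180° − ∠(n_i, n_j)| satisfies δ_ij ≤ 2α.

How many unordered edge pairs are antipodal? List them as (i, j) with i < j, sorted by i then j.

α = atan 0.45 = 24.23°;  2α = 48.46°
n_0 = (-0.9699, -0.2433)
n_1 = (+0.4281, -0.9037)
n_2 = (+0.9601, -0.2797)
n_3 = (+0.0404, +0.9992)
n_4 = (-0.4435, +0.8963)
  (0,1): δ = 78.74°  ·
  (0,2): δ = 30.33°  ✓
  (0,3): δ = 73.60°  ·
  (0,4): δ = 102.24°  ·
  (1,2): δ = 131.59°  ·
  (1,3): δ = 27.66°  ✓
  (1,4): δ = 0.98°  ✓
  (2,3): δ = 76.07°  ·
  (2,4): δ = 47.43°  ✓
  (3,4): δ = 151.36°  ·
antipodal pairs: 4

count = 4; pairs: (0,2), (1,3), (1,4), (2,4)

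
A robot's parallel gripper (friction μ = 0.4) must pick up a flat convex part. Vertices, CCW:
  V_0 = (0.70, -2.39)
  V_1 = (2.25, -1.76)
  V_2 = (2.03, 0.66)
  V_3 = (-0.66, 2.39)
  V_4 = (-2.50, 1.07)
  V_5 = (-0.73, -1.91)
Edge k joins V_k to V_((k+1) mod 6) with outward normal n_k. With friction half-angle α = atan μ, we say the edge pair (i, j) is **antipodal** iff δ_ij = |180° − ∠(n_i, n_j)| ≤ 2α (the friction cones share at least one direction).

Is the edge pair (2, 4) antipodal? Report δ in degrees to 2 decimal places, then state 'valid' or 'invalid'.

α = atan 0.4 = 21.80°;  2α = 43.60°
edge 2: e_2 = (-2.69, +1.73);  n_2 = (+0.5409, +0.8411)
edge 4: e_4 = (+1.77, -2.98);  n_4 = (-0.8598, -0.5107)
∠(n_2, n_4) = 153.45°
δ = |180° − 153.45°| = 26.55°
26.55° ≤ 2α = 43.60°  →  valid

δ = 26.55°, valid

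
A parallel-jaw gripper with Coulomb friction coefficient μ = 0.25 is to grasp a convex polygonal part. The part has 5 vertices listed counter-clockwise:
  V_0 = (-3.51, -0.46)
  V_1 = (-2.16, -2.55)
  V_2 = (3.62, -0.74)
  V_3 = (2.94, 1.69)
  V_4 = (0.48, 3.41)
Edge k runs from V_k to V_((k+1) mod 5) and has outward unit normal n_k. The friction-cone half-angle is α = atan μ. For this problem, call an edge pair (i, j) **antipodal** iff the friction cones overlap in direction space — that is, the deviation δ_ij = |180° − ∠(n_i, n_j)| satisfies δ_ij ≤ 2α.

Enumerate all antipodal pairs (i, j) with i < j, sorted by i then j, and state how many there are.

α = atan 0.25 = 14.04°;  2α = 28.07°
n_0 = (-0.8400, -0.5426)
n_1 = (+0.2988, -0.9543)
n_2 = (+0.9630, +0.2695)
n_3 = (+0.5730, +0.8195)
n_4 = (-0.6962, +0.7178)
  (0,1): δ = 105.47°  ·
  (0,2): δ = 17.23°  ✓
  (0,3): δ = 22.18°  ✓
  (0,4): δ = 101.27°  ·
  (1,2): δ = 91.75°  ·
  (1,3): δ = 52.35°  ·
  (1,4): δ = 26.74°  ✓
  (2,3): δ = 140.59°  ·
  (2,4): δ = 61.51°  ·
  (3,4): δ = 100.91°  ·
antipodal pairs: 3

count = 3; pairs: (0,2), (0,3), (1,4)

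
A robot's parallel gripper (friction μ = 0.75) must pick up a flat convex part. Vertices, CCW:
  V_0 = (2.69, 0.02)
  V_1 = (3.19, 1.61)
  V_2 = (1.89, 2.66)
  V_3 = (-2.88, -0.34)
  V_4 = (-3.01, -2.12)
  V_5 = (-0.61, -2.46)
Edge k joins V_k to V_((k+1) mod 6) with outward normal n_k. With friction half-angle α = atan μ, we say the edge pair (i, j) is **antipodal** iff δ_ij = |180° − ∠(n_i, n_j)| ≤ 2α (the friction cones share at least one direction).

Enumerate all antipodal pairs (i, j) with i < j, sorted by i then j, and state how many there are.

count = 7; pairs: (0,2), (0,3), (1,3), (1,4), (2,4), (2,5), (3,5)

α = atan 0.75 = 36.87°;  2α = 73.74°
n_0 = (+0.9539, -0.3000)
n_1 = (+0.6283, +0.7779)
n_2 = (-0.5324, +0.8465)
n_3 = (-0.9973, +0.0728)
n_4 = (-0.1403, -0.9901)
n_5 = (+0.6008, -0.7994)
  (0,1): δ = 111.47°  ·
  (0,2): δ = 40.38°  ✓
  (0,3): δ = 13.28°  ✓
  (0,4): δ = 99.39°  ·
  (0,5): δ = 144.38°  ·
  (1,2): δ = 108.91°  ·
  (1,3): δ = 55.25°  ✓
  (1,4): δ = 30.86°  ✓
  (1,5): δ = 75.85°  ·
  (2,3): δ = 126.34°  ·
  (2,4): δ = 40.23°  ✓
  (2,5): δ = 4.76°  ✓
  (3,4): δ = 93.89°  ·
  (3,5): δ = 48.90°  ✓
  (4,5): δ = 135.01°  ·
antipodal pairs: 7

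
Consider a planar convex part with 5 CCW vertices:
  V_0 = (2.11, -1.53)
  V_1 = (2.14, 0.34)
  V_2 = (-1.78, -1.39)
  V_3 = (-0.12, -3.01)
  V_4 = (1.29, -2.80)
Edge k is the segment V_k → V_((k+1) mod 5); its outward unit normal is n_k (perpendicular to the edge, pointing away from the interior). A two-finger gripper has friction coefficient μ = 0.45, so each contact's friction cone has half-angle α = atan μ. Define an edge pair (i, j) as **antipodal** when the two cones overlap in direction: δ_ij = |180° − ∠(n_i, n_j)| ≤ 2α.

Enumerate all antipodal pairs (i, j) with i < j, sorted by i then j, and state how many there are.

count = 3; pairs: (0,2), (1,3), (1,4)

α = atan 0.45 = 24.23°;  2α = 48.46°
n_0 = (+0.9999, -0.0160)
n_1 = (-0.4038, +0.9149)
n_2 = (-0.6984, -0.7157)
n_3 = (+0.1473, -0.9891)
n_4 = (+0.8401, -0.5424)
  (0,1): δ = 65.27°  ·
  (0,2): δ = 46.62°  ✓
  (0,3): δ = 99.39°  ·
  (0,4): δ = 148.07°  ·
  (1,2): δ = 68.11°  ·
  (1,3): δ = 15.34°  ✓
  (1,4): δ = 33.34°  ✓
  (2,3): δ = 127.23°  ·
  (2,4): δ = 78.55°  ·
  (3,4): δ = 131.32°  ·
antipodal pairs: 3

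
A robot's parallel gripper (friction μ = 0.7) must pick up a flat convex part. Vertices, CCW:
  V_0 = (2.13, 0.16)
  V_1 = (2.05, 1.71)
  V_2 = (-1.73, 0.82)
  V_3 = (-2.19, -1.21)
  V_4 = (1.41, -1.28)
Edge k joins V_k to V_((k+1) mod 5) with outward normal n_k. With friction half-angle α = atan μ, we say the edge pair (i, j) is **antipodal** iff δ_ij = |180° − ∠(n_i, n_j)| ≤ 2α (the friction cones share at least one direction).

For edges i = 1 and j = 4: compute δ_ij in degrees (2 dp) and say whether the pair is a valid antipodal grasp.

α = atan 0.7 = 34.99°;  2α = 69.98°
edge 1: e_1 = (-3.78, -0.89);  n_1 = (-0.2292, +0.9734)
edge 4: e_4 = (+0.72, +1.44);  n_4 = (+0.8944, -0.4472)
∠(n_1, n_4) = 129.81°
δ = |180° − 129.81°| = 50.19°
50.19° ≤ 2α = 69.98°  →  valid

δ = 50.19°, valid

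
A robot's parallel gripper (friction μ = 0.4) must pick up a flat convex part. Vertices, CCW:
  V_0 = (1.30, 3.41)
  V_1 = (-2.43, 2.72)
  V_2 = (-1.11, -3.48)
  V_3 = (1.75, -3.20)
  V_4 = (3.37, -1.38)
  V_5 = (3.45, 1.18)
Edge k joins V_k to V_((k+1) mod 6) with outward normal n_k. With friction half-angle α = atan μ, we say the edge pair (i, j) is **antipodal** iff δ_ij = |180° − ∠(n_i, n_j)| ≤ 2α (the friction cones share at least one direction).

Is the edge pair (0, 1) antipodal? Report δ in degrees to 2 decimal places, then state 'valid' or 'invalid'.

α = atan 0.4 = 21.80°;  2α = 43.60°
edge 0: e_0 = (-3.73, -0.69);  n_0 = (-0.1819, +0.9833)
edge 1: e_1 = (+1.32, -6.20);  n_1 = (-0.9781, -0.2082)
∠(n_0, n_1) = 91.54°
δ = |180° − 91.54°| = 88.46°
88.46° > 2α = 43.60°  →  invalid

δ = 88.46°, invalid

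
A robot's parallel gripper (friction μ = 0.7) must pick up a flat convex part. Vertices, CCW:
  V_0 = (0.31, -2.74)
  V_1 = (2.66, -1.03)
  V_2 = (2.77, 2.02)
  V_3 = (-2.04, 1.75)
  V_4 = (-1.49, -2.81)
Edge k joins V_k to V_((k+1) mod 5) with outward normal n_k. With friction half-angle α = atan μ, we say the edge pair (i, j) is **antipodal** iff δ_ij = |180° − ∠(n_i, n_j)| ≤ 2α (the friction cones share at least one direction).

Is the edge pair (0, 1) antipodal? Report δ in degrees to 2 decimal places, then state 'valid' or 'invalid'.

δ = 128.11°, invalid

α = atan 0.7 = 34.99°;  2α = 69.98°
edge 0: e_0 = (+2.35, +1.71);  n_0 = (+0.5884, -0.8086)
edge 1: e_1 = (+0.11, +3.05);  n_1 = (+0.9994, -0.0360)
∠(n_0, n_1) = 51.89°
δ = |180° − 51.89°| = 128.11°
128.11° > 2α = 69.98°  →  invalid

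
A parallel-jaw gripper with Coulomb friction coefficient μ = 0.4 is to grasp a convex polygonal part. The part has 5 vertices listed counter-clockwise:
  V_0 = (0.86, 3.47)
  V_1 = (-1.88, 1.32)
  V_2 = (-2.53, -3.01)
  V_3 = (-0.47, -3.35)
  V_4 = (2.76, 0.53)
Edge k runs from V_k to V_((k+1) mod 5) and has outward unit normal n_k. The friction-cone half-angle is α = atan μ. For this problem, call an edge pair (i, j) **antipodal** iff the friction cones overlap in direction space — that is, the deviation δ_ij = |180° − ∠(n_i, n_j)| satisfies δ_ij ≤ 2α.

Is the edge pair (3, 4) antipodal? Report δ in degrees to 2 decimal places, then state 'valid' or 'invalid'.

δ = 107.35°, invalid

α = atan 0.4 = 21.80°;  2α = 43.60°
edge 3: e_3 = (+3.23, +3.88);  n_3 = (+0.7685, -0.6398)
edge 4: e_4 = (-1.90, +2.94);  n_4 = (+0.8399, +0.5428)
∠(n_3, n_4) = 72.65°
δ = |180° − 72.65°| = 107.35°
107.35° > 2α = 43.60°  →  invalid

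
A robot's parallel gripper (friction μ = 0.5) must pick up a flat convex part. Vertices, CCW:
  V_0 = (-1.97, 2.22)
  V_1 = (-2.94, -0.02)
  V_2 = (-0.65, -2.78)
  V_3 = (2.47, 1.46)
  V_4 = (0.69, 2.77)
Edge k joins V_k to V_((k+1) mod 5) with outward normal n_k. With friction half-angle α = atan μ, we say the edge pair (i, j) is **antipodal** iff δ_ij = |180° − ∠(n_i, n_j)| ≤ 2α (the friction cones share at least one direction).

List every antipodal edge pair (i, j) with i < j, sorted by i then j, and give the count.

count = 3; pairs: (0,2), (1,3), (2,4)

α = atan 0.5 = 26.57°;  2α = 53.13°
n_0 = (-0.9177, +0.3974)
n_1 = (-0.7696, -0.6385)
n_2 = (+0.8054, -0.5927)
n_3 = (+0.5927, +0.8054)
n_4 = (-0.2025, +0.9793)
  (0,1): δ = 116.90°  ·
  (0,2): δ = 12.93°  ✓
  (0,3): δ = 77.06°  ·
  (0,4): δ = 125.10°  ·
  (1,2): δ = 76.03°  ·
  (1,3): δ = 13.97°  ✓
  (1,4): δ = 62.00°  ·
  (2,3): δ = 90.00°  ·
  (2,4): δ = 41.97°  ✓
  (3,4): δ = 131.97°  ·
antipodal pairs: 3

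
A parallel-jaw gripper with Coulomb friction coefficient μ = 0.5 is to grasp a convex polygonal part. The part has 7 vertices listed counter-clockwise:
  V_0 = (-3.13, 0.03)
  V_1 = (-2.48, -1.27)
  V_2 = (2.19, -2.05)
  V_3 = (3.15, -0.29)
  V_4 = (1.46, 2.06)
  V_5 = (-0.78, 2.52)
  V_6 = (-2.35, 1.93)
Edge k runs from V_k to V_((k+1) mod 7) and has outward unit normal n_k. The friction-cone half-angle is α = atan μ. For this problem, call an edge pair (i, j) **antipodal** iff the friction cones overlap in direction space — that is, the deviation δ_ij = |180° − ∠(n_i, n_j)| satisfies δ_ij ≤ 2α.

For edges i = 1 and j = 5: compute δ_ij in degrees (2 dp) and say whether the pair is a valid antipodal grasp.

α = atan 0.5 = 26.57°;  2α = 53.13°
edge 1: e_1 = (+4.67, -0.78);  n_1 = (-0.1647, -0.9863)
edge 5: e_5 = (-1.57, -0.59);  n_5 = (-0.3518, +0.9361)
∠(n_1, n_5) = 149.92°
δ = |180° − 149.92°| = 30.08°
30.08° ≤ 2α = 53.13°  →  valid

δ = 30.08°, valid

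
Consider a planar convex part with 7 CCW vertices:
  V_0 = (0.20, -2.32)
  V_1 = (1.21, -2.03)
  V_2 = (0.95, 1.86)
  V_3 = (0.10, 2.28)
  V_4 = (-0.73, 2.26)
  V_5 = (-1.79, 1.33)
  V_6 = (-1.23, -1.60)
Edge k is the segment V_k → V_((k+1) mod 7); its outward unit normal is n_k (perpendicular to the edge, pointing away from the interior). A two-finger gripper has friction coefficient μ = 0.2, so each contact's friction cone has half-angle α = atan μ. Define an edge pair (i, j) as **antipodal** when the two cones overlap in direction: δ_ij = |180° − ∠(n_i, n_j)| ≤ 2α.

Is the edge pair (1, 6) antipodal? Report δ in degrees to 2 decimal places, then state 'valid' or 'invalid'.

δ = 59.45°, invalid

α = atan 0.2 = 11.31°;  2α = 22.62°
edge 1: e_1 = (-0.26, +3.89);  n_1 = (+0.9978, +0.0667)
edge 6: e_6 = (+1.43, -0.72);  n_6 = (-0.4497, -0.8932)
∠(n_1, n_6) = 120.55°
δ = |180° − 120.55°| = 59.45°
59.45° > 2α = 22.62°  →  invalid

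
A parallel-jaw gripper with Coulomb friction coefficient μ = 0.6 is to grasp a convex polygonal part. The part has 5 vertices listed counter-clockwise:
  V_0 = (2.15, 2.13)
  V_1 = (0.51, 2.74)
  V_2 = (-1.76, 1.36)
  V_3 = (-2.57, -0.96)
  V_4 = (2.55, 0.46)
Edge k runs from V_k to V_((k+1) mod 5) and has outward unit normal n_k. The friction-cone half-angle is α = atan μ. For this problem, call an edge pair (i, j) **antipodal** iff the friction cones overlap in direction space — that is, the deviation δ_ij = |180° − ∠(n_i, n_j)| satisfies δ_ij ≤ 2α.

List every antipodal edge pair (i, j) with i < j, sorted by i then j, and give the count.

α = atan 0.6 = 30.96°;  2α = 61.93°
n_0 = (+0.3486, +0.9373)
n_1 = (-0.5195, +0.8545)
n_2 = (-0.9441, +0.3296)
n_3 = (+0.2673, -0.9636)
n_4 = (+0.9725, +0.2329)
  (0,1): δ = 128.30°  ·
  (0,2): δ = 88.84°  ·
  (0,3): δ = 35.90°  ✓
  (0,4): δ = 123.87°  ·
  (1,2): δ = 140.54°  ·
  (1,3): δ = 15.80°  ✓
  (1,4): δ = 72.17°  ·
  (2,3): δ = 55.25°  ✓
  (2,4): δ = 32.72°  ✓
  (3,4): δ = 92.03°  ·
antipodal pairs: 4

count = 4; pairs: (0,3), (1,3), (2,3), (2,4)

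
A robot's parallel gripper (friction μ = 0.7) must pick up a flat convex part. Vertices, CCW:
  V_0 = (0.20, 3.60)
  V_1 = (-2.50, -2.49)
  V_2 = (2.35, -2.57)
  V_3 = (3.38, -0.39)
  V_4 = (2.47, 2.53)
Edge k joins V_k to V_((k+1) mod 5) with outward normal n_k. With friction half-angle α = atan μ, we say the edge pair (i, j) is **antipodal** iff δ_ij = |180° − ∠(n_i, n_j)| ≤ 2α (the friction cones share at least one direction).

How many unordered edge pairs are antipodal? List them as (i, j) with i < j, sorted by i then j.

α = atan 0.7 = 34.99°;  2α = 69.98°
n_0 = (-0.9142, +0.4053)
n_1 = (-0.0165, -0.9999)
n_2 = (+0.9042, -0.4272)
n_3 = (+0.9547, +0.2975)
n_4 = (+0.4264, +0.9045)
  (0,1): δ = 67.03°  ✓
  (0,2): δ = 1.38°  ✓
  (0,3): δ = 41.22°  ✓
  (0,4): δ = 88.67°  ·
  (1,2): δ = 114.34°  ·
  (1,3): δ = 71.75°  ·
  (1,4): δ = 24.29°  ✓
  (2,3): δ = 137.40°  ·
  (2,4): δ = 89.95°  ·
  (3,4): δ = 132.55°  ·
antipodal pairs: 4

count = 4; pairs: (0,1), (0,2), (0,3), (1,4)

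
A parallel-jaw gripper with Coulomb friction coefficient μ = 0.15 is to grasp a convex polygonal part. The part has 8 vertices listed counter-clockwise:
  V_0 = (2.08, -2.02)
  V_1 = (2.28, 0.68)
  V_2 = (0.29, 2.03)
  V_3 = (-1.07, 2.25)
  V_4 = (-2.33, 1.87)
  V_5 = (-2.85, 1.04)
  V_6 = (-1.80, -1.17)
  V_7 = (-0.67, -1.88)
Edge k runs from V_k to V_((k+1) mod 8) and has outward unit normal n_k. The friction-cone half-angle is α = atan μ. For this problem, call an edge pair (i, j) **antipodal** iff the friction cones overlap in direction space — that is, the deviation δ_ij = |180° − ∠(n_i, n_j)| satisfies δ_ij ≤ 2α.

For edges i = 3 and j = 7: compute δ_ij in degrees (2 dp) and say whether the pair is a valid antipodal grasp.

α = atan 0.15 = 8.53°;  2α = 17.06°
edge 3: e_3 = (-1.26, -0.38);  n_3 = (-0.2887, +0.9574)
edge 7: e_7 = (+2.75, -0.14);  n_7 = (-0.0508, -0.9987)
∠(n_3, n_7) = 160.30°
δ = |180° − 160.30°| = 19.70°
19.70° > 2α = 17.06°  →  invalid

δ = 19.70°, invalid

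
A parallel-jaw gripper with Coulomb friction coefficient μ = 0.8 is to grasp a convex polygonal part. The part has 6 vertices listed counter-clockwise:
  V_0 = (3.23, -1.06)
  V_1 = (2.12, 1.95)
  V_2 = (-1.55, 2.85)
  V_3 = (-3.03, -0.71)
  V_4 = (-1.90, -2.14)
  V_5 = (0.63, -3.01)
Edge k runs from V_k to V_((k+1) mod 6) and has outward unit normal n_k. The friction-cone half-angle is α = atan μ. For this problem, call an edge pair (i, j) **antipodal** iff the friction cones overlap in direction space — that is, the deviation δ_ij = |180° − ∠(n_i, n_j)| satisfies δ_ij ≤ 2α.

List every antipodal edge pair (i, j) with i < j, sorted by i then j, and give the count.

count = 7; pairs: (0,2), (0,3), (0,4), (1,3), (1,4), (1,5), (2,5)

α = atan 0.8 = 38.66°;  2α = 77.32°
n_0 = (+0.9382, +0.3460)
n_1 = (+0.2382, +0.9712)
n_2 = (-0.9234, +0.3839)
n_3 = (-0.7846, -0.6200)
n_4 = (-0.3252, -0.9457)
n_5 = (+0.6000, -0.8000)
  (0,1): δ = 124.02°  ·
  (0,2): δ = 42.82°  ✓
  (0,3): δ = 18.07°  ✓
  (0,4): δ = 50.78°  ✓
  (0,5): δ = 106.63°  ·
  (1,2): δ = 98.80°  ·
  (1,3): δ = 37.91°  ✓
  (1,4): δ = 5.20°  ✓
  (1,5): δ = 50.65°  ✓
  (2,3): δ = 119.11°  ·
  (2,4): δ = 86.40°  ·
  (2,5): δ = 30.56°  ✓
  (3,4): δ = 147.29°  ·
  (3,5): δ = 91.45°  ·
  (4,5): δ = 124.15°  ·
antipodal pairs: 7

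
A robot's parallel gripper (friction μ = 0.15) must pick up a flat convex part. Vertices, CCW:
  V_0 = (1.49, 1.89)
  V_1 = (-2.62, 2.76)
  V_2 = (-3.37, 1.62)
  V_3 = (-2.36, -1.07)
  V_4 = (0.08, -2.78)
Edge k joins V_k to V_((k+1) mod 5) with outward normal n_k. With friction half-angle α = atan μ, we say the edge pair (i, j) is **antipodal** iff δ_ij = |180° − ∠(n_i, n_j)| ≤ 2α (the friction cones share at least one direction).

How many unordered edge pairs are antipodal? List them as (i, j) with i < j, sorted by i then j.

α = atan 0.15 = 8.53°;  2α = 17.06°
n_0 = (+0.2071, +0.9783)
n_1 = (-0.8354, +0.5496)
n_2 = (-0.9362, -0.3515)
n_3 = (-0.5739, -0.8189)
n_4 = (+0.9573, -0.2890)
  (0,1): δ = 111.39°  ·
  (0,2): δ = 57.47°  ·
  (0,3): δ = 23.07°  ·
  (0,4): δ = 85.15°  ·
  (1,2): δ = 126.08°  ·
  (1,3): δ = 91.68°  ·
  (1,4): δ = 16.54°  ✓
  (2,3): δ = 145.60°  ·
  (2,4): δ = 37.38°  ·
  (3,4): δ = 71.78°  ·
antipodal pairs: 1

count = 1; pairs: (1,4)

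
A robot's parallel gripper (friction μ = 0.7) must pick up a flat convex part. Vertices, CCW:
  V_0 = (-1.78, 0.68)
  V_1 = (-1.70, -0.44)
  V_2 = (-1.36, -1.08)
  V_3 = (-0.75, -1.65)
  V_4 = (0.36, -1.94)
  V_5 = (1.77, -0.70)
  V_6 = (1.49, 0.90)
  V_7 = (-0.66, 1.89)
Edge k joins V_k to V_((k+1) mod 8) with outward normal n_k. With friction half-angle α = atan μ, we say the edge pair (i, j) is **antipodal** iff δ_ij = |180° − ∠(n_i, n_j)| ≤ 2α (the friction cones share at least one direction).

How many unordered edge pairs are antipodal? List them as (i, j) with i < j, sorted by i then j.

α = atan 0.7 = 34.99°;  2α = 69.98°
n_0 = (-0.9975, -0.0712)
n_1 = (-0.8831, -0.4692)
n_2 = (-0.6827, -0.7307)
n_3 = (-0.2528, -0.9675)
n_4 = (+0.6604, -0.7509)
n_5 = (+0.9850, +0.1724)
n_6 = (+0.4183, +0.9083)
n_7 = (-0.7339, +0.6793)
  (0,1): δ = 156.11°  ·
  (0,2): δ = 137.14°  ·
  (0,3): δ = 108.73°  ·
  (0,4): δ = 52.76°  ✓
  (0,5): δ = 5.84°  ✓
  (0,6): δ = 61.19°  ✓
  (0,7): δ = 133.13°  ·
  (1,2): δ = 161.04°  ·
  (1,3): δ = 132.62°  ·
  (1,4): δ = 76.65°  ·
  (1,5): δ = 18.05°  ✓
  (1,6): δ = 37.30°  ✓
  (1,7): δ = 109.23°  ·
  (2,3): δ = 151.58°  ·
  (2,4): δ = 95.61°  ·
  (2,5): δ = 37.02°  ✓
  (2,6): δ = 18.33°  ✓
  (2,7): δ = 90.27°  ·
  (3,4): δ = 124.03°  ·
  (3,5): δ = 65.43°  ✓
  (3,6): δ = 10.08°  ✓
  (3,7): δ = 61.85°  ✓
  (4,5): δ = 121.40°  ·
  (4,6): δ = 66.05°  ✓
  (4,7): δ = 5.88°  ✓
  (5,6): δ = 124.65°  ·
  (5,7): δ = 52.71°  ✓
  (6,7): δ = 108.06°  ·
antipodal pairs: 13

count = 13; pairs: (0,4), (0,5), (0,6), (1,5), (1,6), (2,5), (2,6), (3,5), (3,6), (3,7), (4,6), (4,7), (5,7)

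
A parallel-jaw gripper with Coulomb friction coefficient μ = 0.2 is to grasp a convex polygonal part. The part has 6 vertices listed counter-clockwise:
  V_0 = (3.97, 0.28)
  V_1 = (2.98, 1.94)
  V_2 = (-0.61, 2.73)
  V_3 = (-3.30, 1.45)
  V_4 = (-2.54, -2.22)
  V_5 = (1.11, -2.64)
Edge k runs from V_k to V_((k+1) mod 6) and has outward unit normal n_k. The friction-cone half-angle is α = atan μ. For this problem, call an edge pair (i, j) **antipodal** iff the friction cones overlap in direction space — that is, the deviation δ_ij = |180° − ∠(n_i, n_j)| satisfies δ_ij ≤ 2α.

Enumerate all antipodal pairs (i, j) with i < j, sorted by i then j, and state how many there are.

α = atan 0.2 = 11.31°;  2α = 22.62°
n_0 = (+0.8589, +0.5122)
n_1 = (+0.2149, +0.9766)
n_2 = (-0.4297, +0.9030)
n_3 = (-0.9792, -0.2028)
n_4 = (-0.1143, -0.9934)
n_5 = (+0.7144, -0.6997)
  (0,1): δ = 133.22°  ·
  (0,2): δ = 95.36°  ·
  (0,3): δ = 19.11°  ✓
  (0,4): δ = 52.62°  ·
  (0,5): δ = 104.78°  ·
  (1,2): δ = 142.14°  ·
  (1,3): δ = 65.89°  ·
  (1,4): δ = 5.85°  ✓
  (1,5): δ = 58.01°  ·
  (2,3): δ = 103.75°  ·
  (2,4): δ = 32.01°  ·
  (2,5): δ = 20.15°  ✓
  (3,4): δ = 108.26°  ·
  (3,5): δ = 56.10°  ·
  (4,5): δ = 127.84°  ·
antipodal pairs: 3

count = 3; pairs: (0,3), (1,4), (2,5)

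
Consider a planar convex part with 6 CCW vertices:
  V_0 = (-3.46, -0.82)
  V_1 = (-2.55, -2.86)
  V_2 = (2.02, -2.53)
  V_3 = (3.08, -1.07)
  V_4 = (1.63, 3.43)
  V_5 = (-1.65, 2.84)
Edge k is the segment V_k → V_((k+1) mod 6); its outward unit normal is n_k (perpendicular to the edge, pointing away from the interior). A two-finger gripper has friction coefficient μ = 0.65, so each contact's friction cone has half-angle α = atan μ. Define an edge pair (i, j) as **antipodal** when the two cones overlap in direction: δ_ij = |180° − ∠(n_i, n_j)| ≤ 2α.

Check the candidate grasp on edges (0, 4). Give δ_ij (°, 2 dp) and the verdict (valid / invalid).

α = atan 0.65 = 33.02°;  2α = 66.05°
edge 0: e_0 = (+0.91, -2.04);  n_0 = (-0.9133, -0.4074)
edge 4: e_4 = (-3.28, -0.59);  n_4 = (-0.1770, +0.9842)
∠(n_0, n_4) = 103.84°
δ = |180° − 103.84°| = 76.16°
76.16° > 2α = 66.05°  →  invalid

δ = 76.16°, invalid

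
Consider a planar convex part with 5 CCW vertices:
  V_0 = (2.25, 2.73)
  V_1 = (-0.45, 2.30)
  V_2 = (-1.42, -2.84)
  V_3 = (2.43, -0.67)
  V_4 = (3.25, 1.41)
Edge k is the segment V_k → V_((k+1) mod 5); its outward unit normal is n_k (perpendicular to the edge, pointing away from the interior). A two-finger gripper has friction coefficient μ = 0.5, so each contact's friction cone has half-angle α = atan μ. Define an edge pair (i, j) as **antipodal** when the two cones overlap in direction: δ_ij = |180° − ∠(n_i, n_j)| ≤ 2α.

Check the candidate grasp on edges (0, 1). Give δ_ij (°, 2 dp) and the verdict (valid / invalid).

α = atan 0.5 = 26.57°;  2α = 53.13°
edge 0: e_0 = (-2.70, -0.43);  n_0 = (-0.1573, +0.9876)
edge 1: e_1 = (-0.97, -5.14);  n_1 = (-0.9827, +0.1854)
∠(n_0, n_1) = 70.26°
δ = |180° − 70.26°| = 109.74°
109.74° > 2α = 53.13°  →  invalid

δ = 109.74°, invalid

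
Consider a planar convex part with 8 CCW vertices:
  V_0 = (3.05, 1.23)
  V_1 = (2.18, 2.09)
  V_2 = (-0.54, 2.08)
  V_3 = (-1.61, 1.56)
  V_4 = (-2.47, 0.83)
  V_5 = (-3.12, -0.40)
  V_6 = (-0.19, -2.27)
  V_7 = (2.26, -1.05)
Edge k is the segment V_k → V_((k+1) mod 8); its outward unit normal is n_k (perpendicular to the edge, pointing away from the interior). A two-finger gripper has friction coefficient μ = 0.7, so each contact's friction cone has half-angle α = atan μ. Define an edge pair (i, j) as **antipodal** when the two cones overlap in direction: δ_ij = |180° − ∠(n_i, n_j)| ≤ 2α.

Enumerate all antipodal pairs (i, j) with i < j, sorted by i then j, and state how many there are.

count = 10; pairs: (0,5), (1,5), (1,6), (2,5), (2,6), (2,7), (3,6), (3,7), (4,6), (4,7)

α = atan 0.7 = 34.99°;  2α = 69.98°
n_0 = (+0.7030, +0.7112)
n_1 = (-0.0037, +1.0000)
n_2 = (-0.4371, +0.8994)
n_3 = (-0.6471, +0.7624)
n_4 = (-0.8841, +0.4672)
n_5 = (-0.5380, -0.8429)
n_6 = (+0.4458, -0.8952)
n_7 = (+0.9449, -0.3274)
  (0,1): δ = 135.12°  ·
  (0,2): δ = 109.41°  ·
  (0,3): δ = 95.01°  ·
  (0,4): δ = 73.19°  ·
  (0,5): δ = 12.12°  ✓
  (0,6): δ = 71.14°  ·
  (0,7): δ = 115.56°  ·
  (1,2): δ = 154.29°  ·
  (1,3): δ = 139.88°  ·
  (1,4): δ = 118.07°  ·
  (1,5): δ = 32.76°  ✓
  (1,6): δ = 26.26°  ✓
  (1,7): δ = 70.68°  ·
  (2,3): δ = 165.59°  ·
  (2,4): δ = 143.77°  ·
  (2,5): δ = 58.47°  ✓
  (2,6): δ = 0.55°  ✓
  (2,7): δ = 44.97°  ✓
  (3,4): δ = 158.18°  ·
  (3,5): δ = 72.87°  ·
  (3,6): δ = 13.85°  ✓
  (3,7): δ = 30.56°  ✓
  (4,5): δ = 94.69°  ·
  (4,6): δ = 35.67°  ✓
  (4,7): δ = 8.74°  ✓
  (5,6): δ = 120.98°  ·
  (5,7): δ = 76.56°  ·
  (6,7): δ = 135.58°  ·
antipodal pairs: 10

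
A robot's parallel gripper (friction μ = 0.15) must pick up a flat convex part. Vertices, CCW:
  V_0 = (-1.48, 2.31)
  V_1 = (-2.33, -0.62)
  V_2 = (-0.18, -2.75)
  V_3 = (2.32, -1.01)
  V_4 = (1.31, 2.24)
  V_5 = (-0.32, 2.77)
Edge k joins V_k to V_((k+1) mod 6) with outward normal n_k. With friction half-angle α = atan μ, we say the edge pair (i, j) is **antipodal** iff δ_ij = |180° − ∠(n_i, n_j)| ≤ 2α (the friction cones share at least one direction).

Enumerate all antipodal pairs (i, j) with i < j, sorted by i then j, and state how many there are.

α = atan 0.15 = 8.53°;  2α = 17.06°
n_0 = (-0.9604, +0.2786)
n_1 = (-0.7038, -0.7104)
n_2 = (+0.5713, -0.8208)
n_3 = (+0.9549, +0.2968)
n_4 = (+0.3092, +0.9510)
n_5 = (-0.3686, +0.9296)
  (0,1): δ = 118.55°  ·
  (0,2): δ = 38.98°  ·
  (0,3): δ = 33.44°  ·
  (0,4): δ = 88.17°  ·
  (0,5): δ = 127.81°  ·
  (1,2): δ = 100.43°  ·
  (1,3): δ = 28.00°  ·
  (1,4): δ = 26.72°  ·
  (1,5): δ = 66.36°  ·
  (2,3): δ = 107.57°  ·
  (2,4): δ = 52.85°  ·
  (2,5): δ = 13.21°  ✓
  (3,4): δ = 125.28°  ·
  (3,5): δ = 85.63°  ·
  (4,5): δ = 140.36°  ·
antipodal pairs: 1

count = 1; pairs: (2,5)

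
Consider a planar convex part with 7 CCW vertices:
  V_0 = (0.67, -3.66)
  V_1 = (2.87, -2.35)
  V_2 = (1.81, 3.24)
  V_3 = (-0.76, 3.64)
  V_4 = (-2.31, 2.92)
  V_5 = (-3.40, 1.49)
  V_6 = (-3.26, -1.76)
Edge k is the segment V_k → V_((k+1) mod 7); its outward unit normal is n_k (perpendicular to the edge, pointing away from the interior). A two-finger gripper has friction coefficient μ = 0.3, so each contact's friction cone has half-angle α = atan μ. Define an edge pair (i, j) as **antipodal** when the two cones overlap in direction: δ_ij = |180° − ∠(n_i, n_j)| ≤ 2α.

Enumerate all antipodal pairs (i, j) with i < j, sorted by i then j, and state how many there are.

α = atan 0.3 = 16.70°;  2α = 33.40°
n_0 = (+0.5116, -0.8592)
n_1 = (+0.9825, +0.1863)
n_2 = (+0.1538, +0.9881)
n_3 = (-0.4213, +0.9069)
n_4 = (-0.7953, +0.6062)
n_5 = (-0.9991, -0.0430)
n_6 = (-0.4353, -0.9003)
  (0,1): δ = 110.03°  ·
  (0,2): δ = 39.62°  ·
  (0,3): δ = 5.86°  ✓
  (0,4): δ = 21.91°  ✓
  (0,5): δ = 61.69°  ·
  (0,6): δ = 123.43°  ·
  (1,2): δ = 109.58°  ·
  (1,3): δ = 75.82°  ·
  (1,4): δ = 48.05°  ·
  (1,5): δ = 8.27°  ✓
  (1,6): δ = 53.46°  ·
  (2,3): δ = 146.24°  ·
  (2,4): δ = 118.47°  ·
  (2,5): δ = 78.69°  ·
  (2,6): δ = 16.96°  ✓
  (3,4): δ = 152.23°  ·
  (3,5): δ = 112.45°  ·
  (3,6): δ = 50.72°  ·
  (4,5): δ = 140.22°  ·
  (4,6): δ = 78.49°  ·
  (5,6): δ = 118.27°  ·
antipodal pairs: 4

count = 4; pairs: (0,3), (0,4), (1,5), (2,6)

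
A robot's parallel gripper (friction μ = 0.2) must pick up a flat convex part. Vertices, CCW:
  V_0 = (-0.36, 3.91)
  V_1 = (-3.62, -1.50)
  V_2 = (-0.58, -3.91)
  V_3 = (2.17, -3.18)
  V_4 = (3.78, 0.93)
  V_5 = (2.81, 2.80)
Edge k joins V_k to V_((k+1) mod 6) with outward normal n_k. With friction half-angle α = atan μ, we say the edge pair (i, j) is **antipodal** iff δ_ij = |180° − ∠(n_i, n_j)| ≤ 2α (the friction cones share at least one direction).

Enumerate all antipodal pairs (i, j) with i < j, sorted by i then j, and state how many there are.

count = 2; pairs: (0,3), (1,5)

α = atan 0.2 = 11.31°;  2α = 22.62°
n_0 = (-0.8565, +0.5161)
n_1 = (-0.6212, -0.7836)
n_2 = (+0.2566, -0.9665)
n_3 = (+0.9311, -0.3647)
n_4 = (+0.8877, +0.4605)
n_5 = (+0.3305, +0.9438)
  (0,1): δ = 97.33°  ·
  (0,2): δ = 44.06°  ·
  (0,3): δ = 9.68°  ✓
  (0,4): δ = 58.49°  ·
  (0,5): δ = 101.77°  ·
  (1,2): δ = 126.73°  ·
  (1,3): δ = 72.99°  ·
  (1,4): δ = 24.18°  ·
  (1,5): δ = 19.11°  ✓
  (2,3): δ = 126.26°  ·
  (2,4): δ = 77.45°  ·
  (2,5): δ = 34.16°  ·
  (3,4): δ = 131.19°  ·
  (3,5): δ = 87.91°  ·
  (4,5): δ = 136.71°  ·
antipodal pairs: 2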